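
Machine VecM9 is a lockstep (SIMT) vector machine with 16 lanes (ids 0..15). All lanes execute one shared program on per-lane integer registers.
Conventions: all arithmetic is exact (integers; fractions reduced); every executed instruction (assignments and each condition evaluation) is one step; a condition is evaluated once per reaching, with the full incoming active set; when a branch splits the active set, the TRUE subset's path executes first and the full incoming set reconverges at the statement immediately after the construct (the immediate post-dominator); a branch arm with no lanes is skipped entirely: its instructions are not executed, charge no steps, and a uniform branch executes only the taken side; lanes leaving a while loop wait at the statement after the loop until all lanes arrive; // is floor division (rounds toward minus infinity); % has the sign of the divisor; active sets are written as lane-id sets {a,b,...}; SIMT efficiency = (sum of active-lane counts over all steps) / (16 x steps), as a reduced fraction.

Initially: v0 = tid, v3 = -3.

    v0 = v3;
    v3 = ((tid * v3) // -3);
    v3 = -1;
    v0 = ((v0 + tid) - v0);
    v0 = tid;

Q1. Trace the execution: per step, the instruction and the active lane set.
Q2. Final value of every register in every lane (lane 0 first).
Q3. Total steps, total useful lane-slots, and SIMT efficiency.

step 0: v0 <- v3                     {0,1,2,3,4,5,6,7,8,9,10,11,12,13,14,15}
step 1: v3 <- ((tid * v3) // -3)     {0,1,2,3,4,5,6,7,8,9,10,11,12,13,14,15}
step 2: v3 <- -1                     {0,1,2,3,4,5,6,7,8,9,10,11,12,13,14,15}
step 3: v0 <- ((v0 + tid) - v0)      {0,1,2,3,4,5,6,7,8,9,10,11,12,13,14,15}
step 4: v0 <- tid                    {0,1,2,3,4,5,6,7,8,9,10,11,12,13,14,15}

Answer: 5 steps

v0: 0,1,2,3,4,5,6,7,8,9,10,11,12,13,14,15
v3: -1,-1,-1,-1,-1,-1,-1,-1,-1,-1,-1,-1,-1,-1,-1,-1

steps = 5; useful = 80; efficiency = 80/80 = 1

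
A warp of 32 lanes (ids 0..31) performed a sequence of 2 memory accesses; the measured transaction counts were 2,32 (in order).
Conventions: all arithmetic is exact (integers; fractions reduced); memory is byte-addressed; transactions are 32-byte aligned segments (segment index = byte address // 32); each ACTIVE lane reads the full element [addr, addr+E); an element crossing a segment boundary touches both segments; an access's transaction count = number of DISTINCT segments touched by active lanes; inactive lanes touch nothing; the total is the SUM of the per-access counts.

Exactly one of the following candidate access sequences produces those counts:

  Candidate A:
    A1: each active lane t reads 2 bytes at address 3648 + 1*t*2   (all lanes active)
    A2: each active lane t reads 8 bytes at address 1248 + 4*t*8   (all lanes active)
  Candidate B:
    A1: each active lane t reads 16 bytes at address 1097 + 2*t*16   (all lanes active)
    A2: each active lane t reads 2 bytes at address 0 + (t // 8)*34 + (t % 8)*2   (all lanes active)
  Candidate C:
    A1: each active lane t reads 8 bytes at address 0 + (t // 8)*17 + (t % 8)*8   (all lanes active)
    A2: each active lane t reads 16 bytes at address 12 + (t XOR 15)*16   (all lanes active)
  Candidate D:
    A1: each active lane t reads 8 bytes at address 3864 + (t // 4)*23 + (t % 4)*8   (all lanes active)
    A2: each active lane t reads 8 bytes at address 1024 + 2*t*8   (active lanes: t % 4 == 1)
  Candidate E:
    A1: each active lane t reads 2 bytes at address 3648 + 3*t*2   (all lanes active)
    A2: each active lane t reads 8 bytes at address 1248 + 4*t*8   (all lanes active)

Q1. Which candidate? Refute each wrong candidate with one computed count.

B: A1 gives 32 transactions, not 2
C: A1 gives 4 transactions, not 2
D: A1 gives 7 transactions, not 2
E: A1 gives 6 transactions, not 2
A: all counts match (2,32)

Answer: A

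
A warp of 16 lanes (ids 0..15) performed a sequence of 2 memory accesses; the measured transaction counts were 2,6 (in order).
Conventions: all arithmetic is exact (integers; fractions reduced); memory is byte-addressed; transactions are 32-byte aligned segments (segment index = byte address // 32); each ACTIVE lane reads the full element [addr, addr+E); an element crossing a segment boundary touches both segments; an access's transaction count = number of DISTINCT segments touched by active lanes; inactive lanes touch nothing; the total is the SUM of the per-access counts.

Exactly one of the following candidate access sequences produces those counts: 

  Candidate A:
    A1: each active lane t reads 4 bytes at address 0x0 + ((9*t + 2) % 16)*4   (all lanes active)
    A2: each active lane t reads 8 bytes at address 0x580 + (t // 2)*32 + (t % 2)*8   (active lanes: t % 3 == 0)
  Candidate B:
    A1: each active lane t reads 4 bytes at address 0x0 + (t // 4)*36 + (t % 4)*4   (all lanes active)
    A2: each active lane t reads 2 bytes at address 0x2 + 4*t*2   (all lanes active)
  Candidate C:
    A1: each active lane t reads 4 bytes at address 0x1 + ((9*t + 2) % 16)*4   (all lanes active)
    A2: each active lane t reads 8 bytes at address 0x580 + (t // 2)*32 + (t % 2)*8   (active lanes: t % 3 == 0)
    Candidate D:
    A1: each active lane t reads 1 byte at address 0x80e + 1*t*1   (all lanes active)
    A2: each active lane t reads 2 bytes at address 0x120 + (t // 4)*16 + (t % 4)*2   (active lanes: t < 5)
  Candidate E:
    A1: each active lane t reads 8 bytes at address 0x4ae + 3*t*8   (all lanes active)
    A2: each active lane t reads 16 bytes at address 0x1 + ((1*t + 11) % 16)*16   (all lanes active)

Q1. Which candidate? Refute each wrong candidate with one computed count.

B: A1 gives 4 transactions, not 2
C: A1 gives 3 transactions, not 2
D: A1 gives 1 transaction, not 2
E: A1 gives 12 transactions, not 2
A: all counts match (2,6)

Answer: A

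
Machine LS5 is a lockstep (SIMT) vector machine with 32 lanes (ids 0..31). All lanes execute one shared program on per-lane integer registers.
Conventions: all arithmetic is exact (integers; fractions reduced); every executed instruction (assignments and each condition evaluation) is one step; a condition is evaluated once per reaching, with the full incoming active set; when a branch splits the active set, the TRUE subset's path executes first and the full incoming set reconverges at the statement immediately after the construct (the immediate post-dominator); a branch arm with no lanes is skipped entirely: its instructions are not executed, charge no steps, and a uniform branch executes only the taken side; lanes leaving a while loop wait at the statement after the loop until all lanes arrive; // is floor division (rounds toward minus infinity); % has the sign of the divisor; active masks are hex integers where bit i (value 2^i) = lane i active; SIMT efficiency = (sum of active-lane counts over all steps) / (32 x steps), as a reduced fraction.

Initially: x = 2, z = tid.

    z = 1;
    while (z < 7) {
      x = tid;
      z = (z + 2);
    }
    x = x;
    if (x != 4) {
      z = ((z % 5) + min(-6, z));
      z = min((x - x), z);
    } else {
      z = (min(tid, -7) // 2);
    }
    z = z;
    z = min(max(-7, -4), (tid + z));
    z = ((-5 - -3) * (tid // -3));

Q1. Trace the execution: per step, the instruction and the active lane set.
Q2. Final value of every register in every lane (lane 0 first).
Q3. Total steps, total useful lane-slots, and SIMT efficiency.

step 0: z <- 1                       0xffffffff
step 1: eval (z < 7)                 0xffffffff
step 2: x <- tid                     0xffffffff
step 3: z <- (z + 2)                 0xffffffff
step 4: eval (z < 7)                 0xffffffff
step 5: x <- tid                     0xffffffff
step 6: z <- (z + 2)                 0xffffffff
step 7: eval (z < 7)                 0xffffffff
step 8: x <- tid                     0xffffffff
step 9: z <- (z + 2)                 0xffffffff
step 10: eval (z < 7)                 0xffffffff
step 11: x <- x                       0xffffffff
step 12: eval (x != 4)                0xffffffff
step 13: z <- ((z % 5) + min(-6, z))  0xffffffef
step 14: z <- min((x - x), z)         0xffffffef
step 15: z <- (min(tid, -7) // 2)     0x00000010
step 16: z <- z                       0xffffffff
step 17: z <- min(max(-7, -4), (tid + z)) 0xffffffff
step 18: z <- ((-5 - -3) * (tid // -3)) 0xffffffff

Answer: 19 steps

x: 0,1,2,3,4,5,6,7,8,9,10,11,12,13,14,15,16,17,18,19,20,21,22,23,24,25,26,27,28,29,30,31
z: 0,2,2,2,4,4,4,6,6,6,8,8,8,10,10,10,12,12,12,14,14,14,16,16,16,18,18,18,20,20,20,22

steps = 19; useful = 575; efficiency = 575/608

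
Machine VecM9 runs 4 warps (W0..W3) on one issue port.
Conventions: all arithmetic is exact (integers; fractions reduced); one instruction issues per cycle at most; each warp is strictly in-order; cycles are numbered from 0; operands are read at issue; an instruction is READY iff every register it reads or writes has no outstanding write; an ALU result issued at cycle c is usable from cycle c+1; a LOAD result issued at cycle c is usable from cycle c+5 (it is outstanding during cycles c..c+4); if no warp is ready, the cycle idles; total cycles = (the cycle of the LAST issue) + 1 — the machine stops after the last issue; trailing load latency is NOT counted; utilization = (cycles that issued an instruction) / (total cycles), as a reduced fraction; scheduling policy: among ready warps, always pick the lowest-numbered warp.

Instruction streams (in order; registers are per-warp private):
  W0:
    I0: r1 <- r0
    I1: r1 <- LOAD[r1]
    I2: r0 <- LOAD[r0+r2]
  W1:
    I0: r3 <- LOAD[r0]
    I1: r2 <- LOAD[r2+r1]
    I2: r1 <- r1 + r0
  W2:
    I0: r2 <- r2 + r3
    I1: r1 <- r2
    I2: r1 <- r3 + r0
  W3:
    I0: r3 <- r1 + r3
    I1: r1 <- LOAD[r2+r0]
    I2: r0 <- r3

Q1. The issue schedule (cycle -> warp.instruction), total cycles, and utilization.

cycle 0: W0.I0
cycle 1: W0.I1
cycle 2: W0.I2
cycle 3: W1.I0
cycle 4: W1.I1
cycle 5: W1.I2
cycle 6: W2.I0
cycle 7: W2.I1
cycle 8: W2.I2
cycle 9: W3.I0
cycle 10: W3.I1
cycle 11: W3.I2

Answer: 12 cycles, utilization 1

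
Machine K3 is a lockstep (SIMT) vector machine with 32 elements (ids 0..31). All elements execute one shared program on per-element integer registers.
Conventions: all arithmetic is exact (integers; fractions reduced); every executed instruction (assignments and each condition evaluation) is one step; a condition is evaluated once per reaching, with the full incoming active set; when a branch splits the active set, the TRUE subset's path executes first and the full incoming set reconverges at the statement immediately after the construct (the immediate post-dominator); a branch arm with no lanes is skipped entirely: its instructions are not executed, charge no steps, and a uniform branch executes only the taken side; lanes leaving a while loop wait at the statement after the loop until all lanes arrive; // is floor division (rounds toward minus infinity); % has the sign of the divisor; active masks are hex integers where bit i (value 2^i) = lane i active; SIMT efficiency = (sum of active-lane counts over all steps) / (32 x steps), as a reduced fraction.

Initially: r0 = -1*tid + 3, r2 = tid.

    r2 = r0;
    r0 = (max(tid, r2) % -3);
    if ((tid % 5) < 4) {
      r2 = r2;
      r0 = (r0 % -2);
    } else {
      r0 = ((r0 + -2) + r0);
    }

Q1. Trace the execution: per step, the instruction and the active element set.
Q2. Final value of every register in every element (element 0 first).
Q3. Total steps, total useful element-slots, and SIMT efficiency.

step 0: r2 <- r0                     0xffffffff
step 1: r0 <- (max(tid, r2) % -3)    0xffffffff
step 2: eval ((tid % 5) < 4)         0xffffffff
step 3: r2 <- r2                     0xdef7bdef
step 4: r0 <- (r0 % -2)              0xdef7bdef
step 5: r0 <- ((r0 + -2) + r0)       0x21084210

Answer: 6 steps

r0: 0,-1,-1,0,-6,-1,0,0,-1,-2,0,-1,0,0,-4,0,0,-1,0,-6,-1,0,0,-1,-2,0,-1,0,0,-4,0,0
r2: 3,2,1,0,-1,-2,-3,-4,-5,-6,-7,-8,-9,-10,-11,-12,-13,-14,-15,-16,-17,-18,-19,-20,-21,-22,-23,-24,-25,-26,-27,-28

steps = 6; useful = 154; efficiency = 154/192 = 77/96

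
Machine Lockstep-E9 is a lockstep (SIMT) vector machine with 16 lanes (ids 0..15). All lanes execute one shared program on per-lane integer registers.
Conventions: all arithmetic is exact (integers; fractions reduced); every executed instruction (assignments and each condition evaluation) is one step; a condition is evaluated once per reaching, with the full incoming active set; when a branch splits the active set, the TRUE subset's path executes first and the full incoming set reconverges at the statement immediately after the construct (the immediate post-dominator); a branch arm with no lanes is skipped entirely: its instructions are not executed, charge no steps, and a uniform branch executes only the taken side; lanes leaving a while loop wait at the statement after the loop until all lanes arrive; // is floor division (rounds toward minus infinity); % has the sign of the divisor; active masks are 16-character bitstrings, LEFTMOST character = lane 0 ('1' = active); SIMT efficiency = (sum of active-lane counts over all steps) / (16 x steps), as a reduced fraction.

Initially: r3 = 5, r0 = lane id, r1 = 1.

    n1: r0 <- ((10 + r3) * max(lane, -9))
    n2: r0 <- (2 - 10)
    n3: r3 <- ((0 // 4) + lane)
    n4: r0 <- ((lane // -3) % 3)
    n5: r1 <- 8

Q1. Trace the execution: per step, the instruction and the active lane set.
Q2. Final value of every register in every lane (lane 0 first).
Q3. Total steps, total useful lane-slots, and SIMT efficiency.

step 0: r0 <- ((10 + r3) * max(lane, -9)) 1111111111111111
step 1: r0 <- (2 - 10)               1111111111111111
step 2: r3 <- ((0 // 4) + lane)      1111111111111111
step 3: r0 <- ((lane // -3) % 3)     1111111111111111
step 4: r1 <- 8                      1111111111111111

Answer: 5 steps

r3: 0,1,2,3,4,5,6,7,8,9,10,11,12,13,14,15
r0: 0,2,2,2,1,1,1,0,0,0,2,2,2,1,1,1
r1: 8,8,8,8,8,8,8,8,8,8,8,8,8,8,8,8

steps = 5; useful = 80; efficiency = 80/80 = 1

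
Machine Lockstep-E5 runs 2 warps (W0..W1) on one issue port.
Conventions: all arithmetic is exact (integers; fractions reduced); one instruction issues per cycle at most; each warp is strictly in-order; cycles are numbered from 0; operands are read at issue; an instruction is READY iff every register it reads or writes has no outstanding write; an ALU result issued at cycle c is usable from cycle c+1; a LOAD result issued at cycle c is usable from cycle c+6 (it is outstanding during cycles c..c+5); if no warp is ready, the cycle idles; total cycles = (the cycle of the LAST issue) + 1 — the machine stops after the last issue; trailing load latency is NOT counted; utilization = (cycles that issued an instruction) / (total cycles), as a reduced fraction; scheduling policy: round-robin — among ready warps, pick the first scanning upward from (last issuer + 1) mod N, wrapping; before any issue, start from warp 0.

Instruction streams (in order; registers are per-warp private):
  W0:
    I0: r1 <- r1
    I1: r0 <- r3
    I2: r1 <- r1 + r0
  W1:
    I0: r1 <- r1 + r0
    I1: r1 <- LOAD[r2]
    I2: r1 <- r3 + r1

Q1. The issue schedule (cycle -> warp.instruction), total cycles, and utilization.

cycle 0: W0.I0
cycle 1: W1.I0
cycle 2: W0.I1
cycle 3: W1.I1
cycle 4: W0.I2
cycle 5: idle
cycle 6: idle
cycle 7: idle
cycle 8: idle
cycle 9: W1.I2

Answer: 10 cycles, utilization 3/5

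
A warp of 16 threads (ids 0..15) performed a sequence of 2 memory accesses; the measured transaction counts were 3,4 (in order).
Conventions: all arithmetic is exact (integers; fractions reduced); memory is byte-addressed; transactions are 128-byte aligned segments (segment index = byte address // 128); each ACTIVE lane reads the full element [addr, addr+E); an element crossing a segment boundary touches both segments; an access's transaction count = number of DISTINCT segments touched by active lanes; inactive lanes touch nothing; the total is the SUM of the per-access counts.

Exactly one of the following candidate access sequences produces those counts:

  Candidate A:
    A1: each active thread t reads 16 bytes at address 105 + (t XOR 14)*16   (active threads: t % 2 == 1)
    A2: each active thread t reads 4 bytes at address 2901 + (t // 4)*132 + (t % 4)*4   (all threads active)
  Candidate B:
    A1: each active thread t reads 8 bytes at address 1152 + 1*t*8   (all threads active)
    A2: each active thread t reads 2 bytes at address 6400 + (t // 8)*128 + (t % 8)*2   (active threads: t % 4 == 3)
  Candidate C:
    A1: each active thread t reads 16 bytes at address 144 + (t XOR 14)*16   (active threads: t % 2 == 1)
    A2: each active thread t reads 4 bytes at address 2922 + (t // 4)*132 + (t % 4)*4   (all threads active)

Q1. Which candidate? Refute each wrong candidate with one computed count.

B: A1 gives 1 transaction, not 3
C: A2 gives 5 transactions, not 4
A: all counts match (3,4)

Answer: A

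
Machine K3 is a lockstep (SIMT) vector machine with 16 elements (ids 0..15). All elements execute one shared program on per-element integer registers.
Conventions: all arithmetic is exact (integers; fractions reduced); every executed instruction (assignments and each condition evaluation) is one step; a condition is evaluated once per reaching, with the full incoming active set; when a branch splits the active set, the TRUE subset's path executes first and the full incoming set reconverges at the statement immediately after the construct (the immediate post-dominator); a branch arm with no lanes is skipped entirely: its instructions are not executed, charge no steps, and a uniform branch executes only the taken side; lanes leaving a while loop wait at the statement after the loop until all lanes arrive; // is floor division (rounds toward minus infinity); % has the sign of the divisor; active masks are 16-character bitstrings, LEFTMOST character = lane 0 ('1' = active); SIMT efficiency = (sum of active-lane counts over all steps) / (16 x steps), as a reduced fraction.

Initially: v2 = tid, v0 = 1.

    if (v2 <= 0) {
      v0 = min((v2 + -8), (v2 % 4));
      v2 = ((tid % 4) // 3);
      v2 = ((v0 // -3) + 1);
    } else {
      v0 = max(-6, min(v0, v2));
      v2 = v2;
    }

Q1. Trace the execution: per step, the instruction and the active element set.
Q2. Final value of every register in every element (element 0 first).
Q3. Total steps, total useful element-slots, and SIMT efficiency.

step 0: eval (v2 <= 0)               1111111111111111
step 1: v0 <- min((v2 + -8), (v2 % 4)) 1000000000000000
step 2: v2 <- ((tid % 4) // 3)       1000000000000000
step 3: v2 <- ((v0 // -3) + 1)       1000000000000000
step 4: v0 <- max(-6, min(v0, v2))   0111111111111111
step 5: v2 <- v2                     0111111111111111

Answer: 6 steps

v2: 3,1,2,3,4,5,6,7,8,9,10,11,12,13,14,15
v0: -8,1,1,1,1,1,1,1,1,1,1,1,1,1,1,1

steps = 6; useful = 49; efficiency = 49/96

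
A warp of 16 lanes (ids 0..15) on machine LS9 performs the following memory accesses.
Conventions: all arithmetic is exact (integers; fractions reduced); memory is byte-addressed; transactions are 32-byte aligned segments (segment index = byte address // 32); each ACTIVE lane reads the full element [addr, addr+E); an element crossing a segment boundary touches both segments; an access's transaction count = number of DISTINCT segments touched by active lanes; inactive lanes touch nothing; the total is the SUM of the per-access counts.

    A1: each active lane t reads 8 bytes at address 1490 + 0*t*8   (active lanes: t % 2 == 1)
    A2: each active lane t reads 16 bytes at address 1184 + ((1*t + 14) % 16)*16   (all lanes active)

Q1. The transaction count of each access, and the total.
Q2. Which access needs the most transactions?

A1: 1 transaction
A2: 8 transactions

Answer: 1,8; total 9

Answer: A2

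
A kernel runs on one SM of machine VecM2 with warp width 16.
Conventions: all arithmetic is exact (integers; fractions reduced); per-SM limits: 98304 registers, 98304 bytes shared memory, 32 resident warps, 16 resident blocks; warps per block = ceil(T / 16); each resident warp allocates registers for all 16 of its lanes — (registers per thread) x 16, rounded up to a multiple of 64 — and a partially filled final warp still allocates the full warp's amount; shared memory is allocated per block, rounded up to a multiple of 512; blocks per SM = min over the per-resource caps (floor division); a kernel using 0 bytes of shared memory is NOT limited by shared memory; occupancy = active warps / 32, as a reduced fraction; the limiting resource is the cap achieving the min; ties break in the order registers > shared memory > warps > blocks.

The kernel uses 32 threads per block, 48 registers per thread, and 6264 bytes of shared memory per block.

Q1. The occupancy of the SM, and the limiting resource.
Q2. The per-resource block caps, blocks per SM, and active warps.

Answer: occupancy 7/8, limited by shared memory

registers: 64 blocks
shared memory: 14 blocks
warps: 16 blocks
blocks: 16 blocks

Answer: 14 blocks, 28 active warps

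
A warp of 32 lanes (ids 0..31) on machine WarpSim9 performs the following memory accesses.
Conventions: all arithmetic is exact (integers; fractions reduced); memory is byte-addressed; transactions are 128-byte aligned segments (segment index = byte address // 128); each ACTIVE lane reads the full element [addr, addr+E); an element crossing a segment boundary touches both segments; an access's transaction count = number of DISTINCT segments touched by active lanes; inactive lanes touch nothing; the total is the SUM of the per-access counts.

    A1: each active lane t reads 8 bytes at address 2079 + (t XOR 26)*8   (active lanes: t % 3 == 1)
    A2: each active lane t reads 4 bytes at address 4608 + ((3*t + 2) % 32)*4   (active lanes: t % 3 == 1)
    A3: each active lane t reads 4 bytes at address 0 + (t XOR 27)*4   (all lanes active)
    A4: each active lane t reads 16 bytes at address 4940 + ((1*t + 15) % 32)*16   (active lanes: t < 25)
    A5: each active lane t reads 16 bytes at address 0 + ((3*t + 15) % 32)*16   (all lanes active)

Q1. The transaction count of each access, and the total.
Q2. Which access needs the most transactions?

A1: 3 transactions
A2: 1 transaction
A3: 1 transaction
A4: 5 transactions
A5: 4 transactions

Answer: 3,1,1,5,4; total 14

Answer: A4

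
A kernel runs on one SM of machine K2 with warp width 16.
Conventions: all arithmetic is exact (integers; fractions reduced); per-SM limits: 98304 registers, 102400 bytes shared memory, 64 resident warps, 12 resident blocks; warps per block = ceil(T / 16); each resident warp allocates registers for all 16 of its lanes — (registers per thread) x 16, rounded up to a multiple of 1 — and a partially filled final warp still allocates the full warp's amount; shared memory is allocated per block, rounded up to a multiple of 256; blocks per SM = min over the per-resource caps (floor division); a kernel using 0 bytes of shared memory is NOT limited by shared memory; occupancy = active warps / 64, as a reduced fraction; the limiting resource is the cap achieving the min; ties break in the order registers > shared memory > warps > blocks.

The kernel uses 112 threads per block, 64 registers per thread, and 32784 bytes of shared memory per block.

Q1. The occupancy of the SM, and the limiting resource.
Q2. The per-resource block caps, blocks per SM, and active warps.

Answer: occupancy 21/64, limited by shared memory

registers: 13 blocks
shared memory: 3 blocks
warps: 9 blocks
blocks: 12 blocks

Answer: 3 blocks, 21 active warps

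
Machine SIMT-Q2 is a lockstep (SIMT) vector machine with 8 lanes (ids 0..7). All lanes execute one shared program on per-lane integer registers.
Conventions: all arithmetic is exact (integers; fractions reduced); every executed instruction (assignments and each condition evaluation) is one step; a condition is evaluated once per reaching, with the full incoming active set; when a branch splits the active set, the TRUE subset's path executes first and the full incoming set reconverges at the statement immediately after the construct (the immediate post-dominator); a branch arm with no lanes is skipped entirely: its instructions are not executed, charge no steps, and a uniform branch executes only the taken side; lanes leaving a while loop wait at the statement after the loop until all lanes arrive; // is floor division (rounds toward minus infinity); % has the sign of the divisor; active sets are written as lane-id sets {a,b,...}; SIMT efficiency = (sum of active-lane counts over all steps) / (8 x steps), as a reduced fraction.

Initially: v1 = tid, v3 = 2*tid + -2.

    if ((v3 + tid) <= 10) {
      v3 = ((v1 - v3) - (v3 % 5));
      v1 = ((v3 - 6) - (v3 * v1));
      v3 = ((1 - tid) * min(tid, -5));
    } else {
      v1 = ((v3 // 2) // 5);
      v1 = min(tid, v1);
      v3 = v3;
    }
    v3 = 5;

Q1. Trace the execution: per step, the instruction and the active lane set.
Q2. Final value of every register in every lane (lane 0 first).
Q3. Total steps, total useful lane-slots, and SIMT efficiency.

step 0: eval ((v3 + tid) <= 10)      {0,1,2,3,4,5,6,7}
step 1: v3 <- ((v1 - v3) - (v3 % 5)) {0,1,2,3,4}
step 2: v1 <- ((v3 - 6) - (v3 * v1)) {0,1,2,3,4}
step 3: v3 <- ((1 - tid) * min(tid, -5)) {0,1,2,3,4}
step 4: v1 <- ((v3 // 2) // 5)       {5,6,7}
step 5: v1 <- min(tid, v1)           {5,6,7}
step 6: v3 <- v3                     {5,6,7}
step 7: v3 <- 5                      {0,1,2,3,4,5,6,7}

Answer: 8 steps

v1: -7,-6,-4,4,3,0,1,1
v3: 5,5,5,5,5,5,5,5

steps = 8; useful = 40; efficiency = 40/64 = 5/8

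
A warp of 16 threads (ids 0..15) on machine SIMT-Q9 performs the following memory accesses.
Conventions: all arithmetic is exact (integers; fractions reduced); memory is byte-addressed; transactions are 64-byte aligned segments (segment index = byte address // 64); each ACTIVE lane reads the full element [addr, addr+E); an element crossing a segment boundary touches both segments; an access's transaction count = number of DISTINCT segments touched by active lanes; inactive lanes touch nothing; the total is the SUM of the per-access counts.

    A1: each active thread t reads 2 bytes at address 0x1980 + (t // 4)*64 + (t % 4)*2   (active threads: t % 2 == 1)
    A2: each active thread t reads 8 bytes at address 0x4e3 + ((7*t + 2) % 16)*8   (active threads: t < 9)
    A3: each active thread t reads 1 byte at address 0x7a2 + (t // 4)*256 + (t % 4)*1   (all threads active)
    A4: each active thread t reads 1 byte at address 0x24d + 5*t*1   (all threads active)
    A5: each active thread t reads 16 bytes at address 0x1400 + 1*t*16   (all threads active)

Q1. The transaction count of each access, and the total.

A1: 4 transactions
A2: 3 transactions
A3: 4 transactions
A4: 2 transactions
A5: 4 transactions

Answer: 4,3,4,2,4; total 17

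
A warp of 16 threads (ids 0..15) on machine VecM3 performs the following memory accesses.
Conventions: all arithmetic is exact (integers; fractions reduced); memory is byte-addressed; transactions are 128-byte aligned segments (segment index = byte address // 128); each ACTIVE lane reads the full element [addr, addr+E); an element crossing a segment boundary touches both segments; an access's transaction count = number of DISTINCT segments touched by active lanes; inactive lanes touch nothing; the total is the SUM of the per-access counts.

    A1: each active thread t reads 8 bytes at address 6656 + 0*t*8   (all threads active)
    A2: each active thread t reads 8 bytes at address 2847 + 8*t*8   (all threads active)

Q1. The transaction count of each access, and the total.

A1: 1 transaction
A2: 8 transactions

Answer: 1,8; total 9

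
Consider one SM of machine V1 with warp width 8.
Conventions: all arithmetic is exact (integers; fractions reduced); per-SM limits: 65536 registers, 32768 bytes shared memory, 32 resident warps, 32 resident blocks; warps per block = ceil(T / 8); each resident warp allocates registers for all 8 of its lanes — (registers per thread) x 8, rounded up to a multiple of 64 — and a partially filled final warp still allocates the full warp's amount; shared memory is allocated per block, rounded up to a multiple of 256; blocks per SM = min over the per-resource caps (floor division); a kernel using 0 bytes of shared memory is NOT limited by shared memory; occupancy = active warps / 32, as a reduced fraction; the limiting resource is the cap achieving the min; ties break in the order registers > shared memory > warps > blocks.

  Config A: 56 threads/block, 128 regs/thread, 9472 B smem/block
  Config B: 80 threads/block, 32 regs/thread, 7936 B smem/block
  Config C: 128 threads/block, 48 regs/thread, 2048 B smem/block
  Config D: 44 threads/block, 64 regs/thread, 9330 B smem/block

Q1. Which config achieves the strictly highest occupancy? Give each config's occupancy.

occupancies: A 21/32, B 15/16, C 1, D 9/16

Answer: C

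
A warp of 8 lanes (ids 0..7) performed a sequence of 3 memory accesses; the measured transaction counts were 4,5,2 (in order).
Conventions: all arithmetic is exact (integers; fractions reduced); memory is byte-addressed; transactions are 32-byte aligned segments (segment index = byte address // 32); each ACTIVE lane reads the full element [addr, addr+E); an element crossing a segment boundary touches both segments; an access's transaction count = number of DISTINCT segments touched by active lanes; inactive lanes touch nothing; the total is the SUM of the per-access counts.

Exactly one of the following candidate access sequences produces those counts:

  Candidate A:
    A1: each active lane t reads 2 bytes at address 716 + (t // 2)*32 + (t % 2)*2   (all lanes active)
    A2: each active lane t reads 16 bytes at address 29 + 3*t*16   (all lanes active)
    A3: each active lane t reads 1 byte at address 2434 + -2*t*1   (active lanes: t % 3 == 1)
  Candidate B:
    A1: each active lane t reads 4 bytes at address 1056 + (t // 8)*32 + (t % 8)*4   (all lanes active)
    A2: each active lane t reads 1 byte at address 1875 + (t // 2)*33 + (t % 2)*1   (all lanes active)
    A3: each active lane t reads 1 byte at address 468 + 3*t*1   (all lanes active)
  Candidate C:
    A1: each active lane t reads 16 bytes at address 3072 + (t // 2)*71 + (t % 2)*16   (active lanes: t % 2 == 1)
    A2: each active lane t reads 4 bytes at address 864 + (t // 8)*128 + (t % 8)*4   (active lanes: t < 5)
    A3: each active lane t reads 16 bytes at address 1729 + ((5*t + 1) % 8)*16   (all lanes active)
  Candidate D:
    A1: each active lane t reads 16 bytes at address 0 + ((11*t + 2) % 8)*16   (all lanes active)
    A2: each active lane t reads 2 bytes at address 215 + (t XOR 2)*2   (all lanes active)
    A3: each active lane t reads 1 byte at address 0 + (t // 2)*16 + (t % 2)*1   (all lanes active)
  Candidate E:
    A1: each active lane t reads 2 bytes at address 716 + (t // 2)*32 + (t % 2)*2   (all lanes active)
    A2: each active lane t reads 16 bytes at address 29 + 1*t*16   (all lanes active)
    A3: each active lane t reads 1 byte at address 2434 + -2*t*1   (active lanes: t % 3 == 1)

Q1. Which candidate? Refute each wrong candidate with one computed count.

A: A2 gives 12 transactions, not 5
B: A1 gives 1 transaction, not 4
C: A1 gives 6 transactions, not 4
D: A2 gives 2 transactions, not 5
E: all counts match (4,5,2)

Answer: E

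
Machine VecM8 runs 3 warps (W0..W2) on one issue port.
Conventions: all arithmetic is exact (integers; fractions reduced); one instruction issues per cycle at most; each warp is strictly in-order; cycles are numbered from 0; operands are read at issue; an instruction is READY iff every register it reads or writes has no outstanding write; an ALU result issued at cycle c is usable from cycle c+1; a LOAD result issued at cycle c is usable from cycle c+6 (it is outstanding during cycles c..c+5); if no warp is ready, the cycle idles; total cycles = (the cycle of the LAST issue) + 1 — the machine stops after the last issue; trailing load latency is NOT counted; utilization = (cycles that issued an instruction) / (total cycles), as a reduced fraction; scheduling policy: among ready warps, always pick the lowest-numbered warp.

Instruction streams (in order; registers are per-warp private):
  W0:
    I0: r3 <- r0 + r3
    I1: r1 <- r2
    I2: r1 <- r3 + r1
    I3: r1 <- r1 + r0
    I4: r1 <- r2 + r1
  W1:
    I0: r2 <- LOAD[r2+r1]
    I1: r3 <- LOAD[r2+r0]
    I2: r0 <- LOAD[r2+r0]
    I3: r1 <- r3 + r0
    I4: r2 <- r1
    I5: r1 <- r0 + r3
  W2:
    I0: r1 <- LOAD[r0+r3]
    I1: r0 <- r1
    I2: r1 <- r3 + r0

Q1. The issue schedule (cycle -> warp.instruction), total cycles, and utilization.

cycle 0: W0.I0
cycle 1: W0.I1
cycle 2: W0.I2
cycle 3: W0.I3
cycle 4: W0.I4
cycle 5: W1.I0
cycle 6: W2.I0
cycle 7: idle
cycle 8: idle
cycle 9: idle
cycle 10: idle
cycle 11: W1.I1
cycle 12: W1.I2
cycle 13: W2.I1
cycle 14: W2.I2
cycle 15: idle
cycle 16: idle
cycle 17: idle
cycle 18: W1.I3
cycle 19: W1.I4
cycle 20: W1.I5

Answer: 21 cycles, utilization 2/3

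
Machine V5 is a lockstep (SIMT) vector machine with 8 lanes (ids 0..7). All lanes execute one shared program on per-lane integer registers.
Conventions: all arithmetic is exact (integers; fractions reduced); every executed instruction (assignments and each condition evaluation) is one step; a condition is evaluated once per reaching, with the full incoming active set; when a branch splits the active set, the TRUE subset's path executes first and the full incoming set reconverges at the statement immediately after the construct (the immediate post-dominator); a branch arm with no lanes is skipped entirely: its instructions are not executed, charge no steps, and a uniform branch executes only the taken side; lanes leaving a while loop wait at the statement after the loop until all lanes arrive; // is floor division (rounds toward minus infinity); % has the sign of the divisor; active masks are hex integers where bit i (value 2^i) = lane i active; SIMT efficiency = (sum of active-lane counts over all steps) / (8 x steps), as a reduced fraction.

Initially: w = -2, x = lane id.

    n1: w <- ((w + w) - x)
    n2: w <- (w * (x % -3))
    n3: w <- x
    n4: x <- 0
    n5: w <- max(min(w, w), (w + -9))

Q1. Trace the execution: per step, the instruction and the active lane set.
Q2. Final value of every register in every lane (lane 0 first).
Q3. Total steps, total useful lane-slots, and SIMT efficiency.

step 0: w <- ((w + w) - x)           0xff
step 1: w <- (w * (x % -3))          0xff
step 2: w <- x                       0xff
step 3: x <- 0                       0xff
step 4: w <- max(min(w, w), (w + -9)) 0xff

Answer: 5 steps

w: 0,1,2,3,4,5,6,7
x: 0,0,0,0,0,0,0,0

steps = 5; useful = 40; efficiency = 40/40 = 1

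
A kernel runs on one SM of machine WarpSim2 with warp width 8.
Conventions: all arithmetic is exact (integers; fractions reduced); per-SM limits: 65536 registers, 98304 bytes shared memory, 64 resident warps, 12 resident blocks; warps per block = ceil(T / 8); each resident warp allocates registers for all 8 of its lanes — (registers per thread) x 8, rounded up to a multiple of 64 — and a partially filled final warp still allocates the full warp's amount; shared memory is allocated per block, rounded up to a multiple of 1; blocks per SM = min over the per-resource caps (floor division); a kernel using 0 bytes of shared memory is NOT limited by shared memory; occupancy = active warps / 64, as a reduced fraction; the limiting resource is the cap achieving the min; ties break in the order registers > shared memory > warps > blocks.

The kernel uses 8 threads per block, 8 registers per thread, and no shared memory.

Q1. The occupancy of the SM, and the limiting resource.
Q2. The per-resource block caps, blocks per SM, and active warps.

Answer: occupancy 3/16, limited by blocks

registers: 1024 blocks
shared memory: no limit (kernel uses none)
warps: 64 blocks
blocks: 12 blocks

Answer: 12 blocks, 12 active warps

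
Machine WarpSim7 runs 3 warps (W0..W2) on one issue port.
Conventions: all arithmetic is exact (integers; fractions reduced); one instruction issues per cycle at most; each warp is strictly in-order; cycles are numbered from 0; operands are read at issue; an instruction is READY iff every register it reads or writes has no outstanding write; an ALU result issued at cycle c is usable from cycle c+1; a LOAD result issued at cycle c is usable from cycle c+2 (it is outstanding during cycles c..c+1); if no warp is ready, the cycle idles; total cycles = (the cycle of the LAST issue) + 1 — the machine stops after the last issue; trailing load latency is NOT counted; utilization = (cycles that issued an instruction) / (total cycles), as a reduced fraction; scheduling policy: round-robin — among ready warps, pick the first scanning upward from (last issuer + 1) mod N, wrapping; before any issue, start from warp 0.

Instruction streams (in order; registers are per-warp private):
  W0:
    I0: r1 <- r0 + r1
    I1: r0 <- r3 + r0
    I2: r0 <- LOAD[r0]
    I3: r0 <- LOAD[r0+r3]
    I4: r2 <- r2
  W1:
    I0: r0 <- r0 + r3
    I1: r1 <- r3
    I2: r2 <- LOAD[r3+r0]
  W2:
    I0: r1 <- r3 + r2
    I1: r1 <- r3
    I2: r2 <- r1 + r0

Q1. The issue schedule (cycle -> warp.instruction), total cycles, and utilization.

cycle 0: W0.I0
cycle 1: W1.I0
cycle 2: W2.I0
cycle 3: W0.I1
cycle 4: W1.I1
cycle 5: W2.I1
cycle 6: W0.I2
cycle 7: W1.I2
cycle 8: W2.I2
cycle 9: W0.I3
cycle 10: W0.I4

Answer: 11 cycles, utilization 1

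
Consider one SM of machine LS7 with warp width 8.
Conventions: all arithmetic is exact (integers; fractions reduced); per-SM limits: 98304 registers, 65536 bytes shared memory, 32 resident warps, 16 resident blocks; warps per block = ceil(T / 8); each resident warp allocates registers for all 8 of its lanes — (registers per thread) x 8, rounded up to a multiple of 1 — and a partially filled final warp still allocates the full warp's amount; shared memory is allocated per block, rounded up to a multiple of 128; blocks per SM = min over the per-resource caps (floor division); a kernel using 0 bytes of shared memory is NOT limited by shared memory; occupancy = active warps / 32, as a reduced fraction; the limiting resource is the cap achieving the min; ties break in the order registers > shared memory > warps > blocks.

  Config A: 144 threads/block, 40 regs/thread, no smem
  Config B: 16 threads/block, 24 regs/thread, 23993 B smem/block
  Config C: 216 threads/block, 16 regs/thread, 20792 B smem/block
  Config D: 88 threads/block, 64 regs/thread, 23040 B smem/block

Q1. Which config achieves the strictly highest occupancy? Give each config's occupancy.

occupancies: A 9/16, B 1/8, C 27/32, D 11/16

Answer: C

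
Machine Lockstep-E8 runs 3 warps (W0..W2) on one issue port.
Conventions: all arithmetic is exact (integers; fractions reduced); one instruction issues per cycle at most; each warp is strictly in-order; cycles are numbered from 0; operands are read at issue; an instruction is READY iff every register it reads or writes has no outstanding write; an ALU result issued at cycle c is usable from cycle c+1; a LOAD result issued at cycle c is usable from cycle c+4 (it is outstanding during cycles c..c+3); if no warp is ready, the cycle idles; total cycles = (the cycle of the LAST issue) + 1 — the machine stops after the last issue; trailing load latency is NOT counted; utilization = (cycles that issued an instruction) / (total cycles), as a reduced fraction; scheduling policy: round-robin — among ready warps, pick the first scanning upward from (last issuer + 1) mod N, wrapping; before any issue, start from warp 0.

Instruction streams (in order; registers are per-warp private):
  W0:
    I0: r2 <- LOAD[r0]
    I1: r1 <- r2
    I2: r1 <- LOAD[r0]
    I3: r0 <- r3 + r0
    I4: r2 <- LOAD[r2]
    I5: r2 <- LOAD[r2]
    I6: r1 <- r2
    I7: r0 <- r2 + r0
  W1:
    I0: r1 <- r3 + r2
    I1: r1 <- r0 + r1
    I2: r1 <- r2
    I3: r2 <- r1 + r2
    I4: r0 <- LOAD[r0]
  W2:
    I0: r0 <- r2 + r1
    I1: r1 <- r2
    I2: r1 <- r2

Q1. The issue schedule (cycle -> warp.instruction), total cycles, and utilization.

cycle 0: W0.I0
cycle 1: W1.I0
cycle 2: W2.I0
cycle 3: W1.I1
cycle 4: W2.I1
cycle 5: W0.I1
cycle 6: W1.I2
cycle 7: W2.I2
cycle 8: W0.I2
cycle 9: W1.I3
cycle 10: W0.I3
cycle 11: W1.I4
cycle 12: W0.I4
cycle 13: idle
cycle 14: idle
cycle 15: idle
cycle 16: W0.I5
cycle 17: idle
cycle 18: idle
cycle 19: idle
cycle 20: W0.I6
cycle 21: W0.I7

Answer: 22 cycles, utilization 8/11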